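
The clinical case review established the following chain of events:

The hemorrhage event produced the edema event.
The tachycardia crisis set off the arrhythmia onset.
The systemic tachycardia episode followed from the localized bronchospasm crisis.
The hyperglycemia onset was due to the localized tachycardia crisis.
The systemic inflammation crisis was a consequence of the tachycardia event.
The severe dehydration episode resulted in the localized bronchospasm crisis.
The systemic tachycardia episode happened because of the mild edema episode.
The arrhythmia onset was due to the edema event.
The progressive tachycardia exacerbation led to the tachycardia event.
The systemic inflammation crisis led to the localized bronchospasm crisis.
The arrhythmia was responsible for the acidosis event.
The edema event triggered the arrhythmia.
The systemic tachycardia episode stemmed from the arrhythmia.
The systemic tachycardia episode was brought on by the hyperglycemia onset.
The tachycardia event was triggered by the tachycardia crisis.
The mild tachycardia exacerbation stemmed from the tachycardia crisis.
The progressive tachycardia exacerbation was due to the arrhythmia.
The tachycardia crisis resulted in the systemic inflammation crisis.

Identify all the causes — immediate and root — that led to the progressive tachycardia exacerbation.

Immediate cause of the progressive tachycardia exacerbation: the arrhythmia.
Further upstream: the hemorrhage event, the edema event.

the arrhythmia, the edema event, the hemorrhage event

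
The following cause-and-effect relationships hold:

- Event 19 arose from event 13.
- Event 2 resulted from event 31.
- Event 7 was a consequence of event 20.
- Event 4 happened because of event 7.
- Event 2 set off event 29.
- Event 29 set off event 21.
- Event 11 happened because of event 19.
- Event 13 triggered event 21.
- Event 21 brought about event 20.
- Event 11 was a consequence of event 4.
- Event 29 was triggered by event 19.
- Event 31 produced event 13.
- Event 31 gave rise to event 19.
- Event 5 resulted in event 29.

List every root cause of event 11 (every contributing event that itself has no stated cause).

Tracing upstream from event 11: event 11 ← event 4 ← event 7 ← event 20 ← event 21 ← event 29 ← event 5.
A separate upstream branch: event 11 ← event 19 ← event 31.
Each of those chain origins has no stated cause.

event 31, event 5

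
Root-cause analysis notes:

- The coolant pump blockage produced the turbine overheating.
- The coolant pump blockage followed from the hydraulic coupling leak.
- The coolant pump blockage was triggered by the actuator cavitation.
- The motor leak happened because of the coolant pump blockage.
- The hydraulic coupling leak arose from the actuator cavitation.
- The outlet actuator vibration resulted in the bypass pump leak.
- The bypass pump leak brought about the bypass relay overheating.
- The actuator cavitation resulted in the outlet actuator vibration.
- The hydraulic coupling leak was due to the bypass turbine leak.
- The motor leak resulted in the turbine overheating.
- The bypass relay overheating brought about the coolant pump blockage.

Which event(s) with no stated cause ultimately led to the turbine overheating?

the actuator cavitation, the bypass turbine leak

Tracing upstream from the turbine overheating: the turbine overheating ← the coolant pump blockage ← the actuator cavitation.
A separate upstream branch: the turbine overheating ← the coolant pump blockage ← the hydraulic coupling leak ← the bypass turbine leak.
Each of those chain origins has no stated cause.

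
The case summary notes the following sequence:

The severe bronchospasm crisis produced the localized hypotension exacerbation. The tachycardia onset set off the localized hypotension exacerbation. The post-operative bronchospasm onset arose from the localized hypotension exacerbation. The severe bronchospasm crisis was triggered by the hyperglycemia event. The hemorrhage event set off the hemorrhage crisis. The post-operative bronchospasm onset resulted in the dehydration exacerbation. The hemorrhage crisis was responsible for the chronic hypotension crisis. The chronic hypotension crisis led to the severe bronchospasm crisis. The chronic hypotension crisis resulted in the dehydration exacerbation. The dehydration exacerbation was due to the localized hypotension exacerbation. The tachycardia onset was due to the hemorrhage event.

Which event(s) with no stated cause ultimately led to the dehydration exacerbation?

Tracing upstream from the dehydration exacerbation: the dehydration exacerbation ← the chronic hypotension crisis ← the hemorrhage crisis ← the hemorrhage event.
A separate upstream branch: the dehydration exacerbation ← the localized hypotension exacerbation ← the severe bronchospasm crisis ← the hyperglycemia event.
Each of those chain origins has no stated cause.

the hemorrhage event, the hyperglycemia event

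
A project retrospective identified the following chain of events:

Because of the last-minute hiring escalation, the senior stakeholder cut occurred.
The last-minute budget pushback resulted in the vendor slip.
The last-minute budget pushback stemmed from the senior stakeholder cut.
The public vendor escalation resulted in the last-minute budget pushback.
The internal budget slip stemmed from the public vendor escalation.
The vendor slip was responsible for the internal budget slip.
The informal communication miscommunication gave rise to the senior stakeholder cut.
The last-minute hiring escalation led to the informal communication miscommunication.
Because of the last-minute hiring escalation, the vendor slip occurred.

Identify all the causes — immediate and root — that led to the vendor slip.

the informal communication miscommunication, the last-minute budget pushback, the last-minute hiring escalation, the public vendor escalation, the senior stakeholder cut

Immediate causes of the vendor slip: the last-minute hiring escalation, the last-minute budget pushback.
Further upstream: the public vendor escalation, the informal communication miscommunication, the senior stakeholder cut.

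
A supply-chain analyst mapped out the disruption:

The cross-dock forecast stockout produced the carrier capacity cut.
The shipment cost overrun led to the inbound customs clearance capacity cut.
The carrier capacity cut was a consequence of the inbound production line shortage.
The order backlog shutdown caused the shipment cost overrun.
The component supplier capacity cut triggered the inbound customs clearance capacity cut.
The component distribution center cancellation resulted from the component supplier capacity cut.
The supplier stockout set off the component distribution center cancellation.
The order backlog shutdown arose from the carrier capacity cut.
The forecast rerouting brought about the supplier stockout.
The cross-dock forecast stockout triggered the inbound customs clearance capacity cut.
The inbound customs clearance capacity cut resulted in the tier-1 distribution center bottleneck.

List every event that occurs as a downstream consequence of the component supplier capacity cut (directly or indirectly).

the component distribution center cancellation, the inbound customs clearance capacity cut, the tier-1 distribution center bottleneck

Direct effects: the inbound customs clearance capacity cut, the component distribution center cancellation.
2 steps out: the tier-1 distribution center bottleneck.
Not reachable from it: the inbound production line shortage, the cross-dock forecast stockout, the carrier capacity cut, the forecast rerouting, the order backlog shutdown, the shipment cost overrun, the supplier stockout.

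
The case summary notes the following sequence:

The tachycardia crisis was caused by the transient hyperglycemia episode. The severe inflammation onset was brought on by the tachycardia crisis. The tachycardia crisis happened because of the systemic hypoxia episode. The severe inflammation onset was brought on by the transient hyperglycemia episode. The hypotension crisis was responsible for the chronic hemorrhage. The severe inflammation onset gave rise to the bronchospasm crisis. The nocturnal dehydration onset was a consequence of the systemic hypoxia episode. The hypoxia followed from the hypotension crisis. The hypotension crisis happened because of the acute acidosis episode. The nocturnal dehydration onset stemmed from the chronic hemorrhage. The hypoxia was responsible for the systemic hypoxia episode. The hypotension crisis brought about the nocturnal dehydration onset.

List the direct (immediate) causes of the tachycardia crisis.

Upstream contributors include the acute acidosis episode, the hypotension crisis, the hypoxia, but only the systemic hypoxia episode, the transient hyperglycemia episode feed directly into the tachycardia crisis.

the systemic hypoxia episode, the transient hyperglycemia episode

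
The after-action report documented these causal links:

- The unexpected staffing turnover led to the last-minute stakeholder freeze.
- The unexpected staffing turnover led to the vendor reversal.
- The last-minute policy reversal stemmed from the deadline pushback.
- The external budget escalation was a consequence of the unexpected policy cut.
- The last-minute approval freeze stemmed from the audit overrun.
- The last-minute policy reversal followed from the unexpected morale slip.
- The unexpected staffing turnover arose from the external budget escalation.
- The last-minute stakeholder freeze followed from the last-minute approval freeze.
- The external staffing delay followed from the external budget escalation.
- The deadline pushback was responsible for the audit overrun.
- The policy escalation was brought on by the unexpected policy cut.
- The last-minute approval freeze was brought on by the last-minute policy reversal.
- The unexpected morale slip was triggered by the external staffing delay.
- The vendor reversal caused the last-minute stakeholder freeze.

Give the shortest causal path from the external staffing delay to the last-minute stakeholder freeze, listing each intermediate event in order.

the external staffing delay → the unexpected morale slip → the last-minute policy reversal → the last-minute approval freeze → the last-minute stakeholder freeze

the external staffing delay → the unexpected morale slip
the unexpected morale slip → the last-minute policy reversal
the last-minute policy reversal → the last-minute approval freeze
the last-minute approval freeze → the last-minute stakeholder freeze
Length: 4 steps.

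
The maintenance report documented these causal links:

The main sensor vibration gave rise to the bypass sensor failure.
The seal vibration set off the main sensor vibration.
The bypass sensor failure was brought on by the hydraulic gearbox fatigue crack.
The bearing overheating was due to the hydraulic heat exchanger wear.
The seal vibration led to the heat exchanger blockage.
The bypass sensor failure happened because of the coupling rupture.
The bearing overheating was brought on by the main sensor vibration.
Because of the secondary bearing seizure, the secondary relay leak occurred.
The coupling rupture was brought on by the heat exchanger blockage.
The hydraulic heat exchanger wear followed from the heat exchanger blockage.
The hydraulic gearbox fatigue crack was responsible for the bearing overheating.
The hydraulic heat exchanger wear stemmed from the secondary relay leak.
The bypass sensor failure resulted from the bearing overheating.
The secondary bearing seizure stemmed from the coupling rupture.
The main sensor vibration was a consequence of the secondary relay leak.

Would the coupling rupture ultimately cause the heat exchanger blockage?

The coupling rupture leads to the secondary bearing seizure, the secondary relay leak, the hydraulic heat exchanger wear, the main sensor vibration, the bearing overheating, the bypass sensor failure; the heat exchanger blockage is not among them.

No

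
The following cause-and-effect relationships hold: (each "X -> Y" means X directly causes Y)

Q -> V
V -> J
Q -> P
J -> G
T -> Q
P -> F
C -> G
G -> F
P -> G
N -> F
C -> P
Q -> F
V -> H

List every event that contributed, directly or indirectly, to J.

Immediate cause of J: V.
Further upstream: T, Q.

Q, T, V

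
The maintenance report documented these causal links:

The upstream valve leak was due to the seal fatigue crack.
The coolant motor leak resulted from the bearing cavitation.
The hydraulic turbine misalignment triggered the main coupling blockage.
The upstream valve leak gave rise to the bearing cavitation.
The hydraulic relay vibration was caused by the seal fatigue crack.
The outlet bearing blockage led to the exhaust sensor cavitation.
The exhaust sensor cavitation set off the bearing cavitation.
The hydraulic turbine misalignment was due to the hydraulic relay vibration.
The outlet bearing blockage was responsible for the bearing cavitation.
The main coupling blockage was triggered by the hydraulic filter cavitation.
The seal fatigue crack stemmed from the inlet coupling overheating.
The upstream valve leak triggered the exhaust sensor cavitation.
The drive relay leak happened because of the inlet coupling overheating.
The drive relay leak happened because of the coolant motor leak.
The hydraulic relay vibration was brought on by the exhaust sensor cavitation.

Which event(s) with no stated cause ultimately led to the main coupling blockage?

the hydraulic filter cavitation, the inlet coupling overheating, the outlet bearing blockage

Tracing upstream from the main coupling blockage: the main coupling blockage ← the hydraulic turbine misalignment ← the hydraulic relay vibration ← the seal fatigue crack ← the inlet coupling overheating.
A separate upstream branch: the main coupling blockage ← the hydraulic turbine misalignment ← the hydraulic relay vibration ← the exhaust sensor cavitation ← the outlet bearing blockage.
A separate upstream branch: the main coupling blockage ← the hydraulic filter cavitation.
Each of those chain origins has no stated cause.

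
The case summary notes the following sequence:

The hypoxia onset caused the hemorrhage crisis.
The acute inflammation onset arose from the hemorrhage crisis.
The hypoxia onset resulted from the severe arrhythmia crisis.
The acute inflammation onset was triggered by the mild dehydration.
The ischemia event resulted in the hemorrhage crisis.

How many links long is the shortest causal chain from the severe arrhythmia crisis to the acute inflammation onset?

Shortest chain: the severe arrhythmia crisis → the hypoxia onset → the hemorrhage crisis → the acute inflammation onset.

3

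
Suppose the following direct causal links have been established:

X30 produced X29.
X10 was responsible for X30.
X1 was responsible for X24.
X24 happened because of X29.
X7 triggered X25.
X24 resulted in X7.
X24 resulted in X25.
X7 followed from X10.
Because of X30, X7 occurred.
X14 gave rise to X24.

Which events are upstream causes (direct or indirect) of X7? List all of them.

X1, X10, X14, X24, X29, X30

Immediate causes of X7: X10, X30, X24.
Further upstream: X14, X1, X29.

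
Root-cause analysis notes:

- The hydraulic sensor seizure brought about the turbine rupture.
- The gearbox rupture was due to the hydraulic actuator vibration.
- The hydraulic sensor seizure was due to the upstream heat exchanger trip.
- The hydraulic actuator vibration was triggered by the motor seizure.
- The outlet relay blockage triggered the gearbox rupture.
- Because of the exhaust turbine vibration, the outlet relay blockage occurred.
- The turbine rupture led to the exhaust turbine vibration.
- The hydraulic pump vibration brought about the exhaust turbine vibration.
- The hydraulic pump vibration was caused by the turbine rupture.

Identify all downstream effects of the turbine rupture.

the exhaust turbine vibration, the gearbox rupture, the hydraulic pump vibration, the outlet relay blockage

Direct effects: the hydraulic pump vibration, the exhaust turbine vibration.
2 steps out: the outlet relay blockage.
3 steps out: the gearbox rupture.
Not reachable from it: the upstream heat exchanger trip, the hydraulic sensor seizure, the motor seizure, the hydraulic actuator vibration.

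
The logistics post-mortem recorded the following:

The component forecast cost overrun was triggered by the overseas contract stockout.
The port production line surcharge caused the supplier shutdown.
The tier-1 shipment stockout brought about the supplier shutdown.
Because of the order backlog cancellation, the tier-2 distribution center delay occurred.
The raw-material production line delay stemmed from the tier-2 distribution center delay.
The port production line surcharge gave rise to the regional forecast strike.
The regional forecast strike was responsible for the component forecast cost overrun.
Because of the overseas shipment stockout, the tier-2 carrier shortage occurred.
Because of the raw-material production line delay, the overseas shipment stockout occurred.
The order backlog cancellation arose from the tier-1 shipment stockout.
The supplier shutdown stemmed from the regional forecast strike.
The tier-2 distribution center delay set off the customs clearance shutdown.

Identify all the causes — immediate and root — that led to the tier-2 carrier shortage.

the order backlog cancellation, the overseas shipment stockout, the raw-material production line delay, the tier-1 shipment stockout, the tier-2 distribution center delay

Immediate cause of the tier-2 carrier shortage: the overseas shipment stockout.
Further upstream: the tier-1 shipment stockout, the order backlog cancellation, the tier-2 distribution center delay, the raw-material production line delay.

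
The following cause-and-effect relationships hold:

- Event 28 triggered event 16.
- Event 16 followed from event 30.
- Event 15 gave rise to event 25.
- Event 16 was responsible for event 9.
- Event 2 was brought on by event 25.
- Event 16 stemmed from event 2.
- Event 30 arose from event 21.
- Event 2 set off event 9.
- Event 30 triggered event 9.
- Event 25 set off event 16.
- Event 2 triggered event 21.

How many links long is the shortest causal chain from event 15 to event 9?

3

Shortest chain: event 15 → event 25 → event 2 → event 9.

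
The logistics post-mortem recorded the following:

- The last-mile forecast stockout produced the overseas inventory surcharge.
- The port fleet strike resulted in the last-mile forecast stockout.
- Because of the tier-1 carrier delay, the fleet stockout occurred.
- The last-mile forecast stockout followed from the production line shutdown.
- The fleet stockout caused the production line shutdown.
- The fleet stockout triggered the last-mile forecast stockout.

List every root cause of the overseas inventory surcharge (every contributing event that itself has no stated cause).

Tracing upstream from the overseas inventory surcharge: the overseas inventory surcharge ← the last-mile forecast stockout ← the fleet stockout ← the tier-1 carrier delay.
A separate upstream branch: the overseas inventory surcharge ← the last-mile forecast stockout ← the port fleet strike.
Each of those chain origins has no stated cause.

the port fleet strike, the tier-1 carrier delay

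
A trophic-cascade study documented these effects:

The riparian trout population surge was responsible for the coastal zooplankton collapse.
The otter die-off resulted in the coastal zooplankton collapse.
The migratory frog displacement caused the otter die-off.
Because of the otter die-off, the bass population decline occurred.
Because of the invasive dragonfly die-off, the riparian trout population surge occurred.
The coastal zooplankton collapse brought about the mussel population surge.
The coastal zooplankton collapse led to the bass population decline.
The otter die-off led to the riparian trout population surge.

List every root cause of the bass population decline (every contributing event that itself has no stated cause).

Tracing upstream from the bass population decline: the bass population decline ← the otter die-off ← the migratory frog displacement.
A separate upstream branch: the bass population decline ← the coastal zooplankton collapse ← the riparian trout population surge ← the invasive dragonfly die-off.
Each of those chain origins has no stated cause.

the invasive dragonfly die-off, the migratory frog displacement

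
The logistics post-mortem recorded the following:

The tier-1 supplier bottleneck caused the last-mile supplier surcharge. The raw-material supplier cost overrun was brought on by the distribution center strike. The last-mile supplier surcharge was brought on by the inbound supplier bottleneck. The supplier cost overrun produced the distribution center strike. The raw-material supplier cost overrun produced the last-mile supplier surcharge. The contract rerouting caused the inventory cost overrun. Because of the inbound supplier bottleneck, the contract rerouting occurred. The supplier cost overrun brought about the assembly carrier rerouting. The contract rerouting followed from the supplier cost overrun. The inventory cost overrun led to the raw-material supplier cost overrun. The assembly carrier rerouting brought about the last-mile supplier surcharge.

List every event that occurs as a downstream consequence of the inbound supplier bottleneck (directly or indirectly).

Direct effects: the contract rerouting, the last-mile supplier surcharge.
2 steps out: the inventory cost overrun.
3 steps out: the raw-material supplier cost overrun.
Not reachable from it: the supplier cost overrun, the assembly carrier rerouting, the distribution center strike, the tier-1 supplier bottleneck.

the contract rerouting, the inventory cost overrun, the last-mile supplier surcharge, the raw-material supplier cost overrun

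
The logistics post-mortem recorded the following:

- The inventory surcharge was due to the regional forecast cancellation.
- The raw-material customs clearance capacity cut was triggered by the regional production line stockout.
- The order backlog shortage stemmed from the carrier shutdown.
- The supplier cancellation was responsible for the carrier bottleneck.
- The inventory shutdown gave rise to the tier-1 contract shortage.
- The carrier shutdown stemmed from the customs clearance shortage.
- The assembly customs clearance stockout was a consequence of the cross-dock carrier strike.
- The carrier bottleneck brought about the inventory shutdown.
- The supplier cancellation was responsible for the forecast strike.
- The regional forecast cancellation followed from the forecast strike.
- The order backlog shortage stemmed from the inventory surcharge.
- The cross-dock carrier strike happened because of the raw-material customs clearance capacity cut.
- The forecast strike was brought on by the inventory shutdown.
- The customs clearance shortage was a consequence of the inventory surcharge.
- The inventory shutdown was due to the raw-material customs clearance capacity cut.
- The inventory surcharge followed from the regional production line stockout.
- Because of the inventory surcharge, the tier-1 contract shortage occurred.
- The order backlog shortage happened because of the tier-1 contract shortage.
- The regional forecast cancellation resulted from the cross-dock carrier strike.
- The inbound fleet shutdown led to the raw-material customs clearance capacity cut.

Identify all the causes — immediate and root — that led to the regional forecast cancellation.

the carrier bottleneck, the cross-dock carrier strike, the forecast strike, the inbound fleet shutdown, the inventory shutdown, the raw-material customs clearance capacity cut, the regional production line stockout, the supplier cancellation

Immediate causes of the regional forecast cancellation: the cross-dock carrier strike, the forecast strike.
Further upstream: the regional production line stockout, the inbound fleet shutdown, the raw-material customs clearance capacity cut, the supplier cancellation, the carrier bottleneck, the inventory shutdown.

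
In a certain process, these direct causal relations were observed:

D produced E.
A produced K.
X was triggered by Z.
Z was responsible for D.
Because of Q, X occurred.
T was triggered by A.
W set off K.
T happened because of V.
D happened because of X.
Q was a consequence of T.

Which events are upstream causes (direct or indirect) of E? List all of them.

Immediate cause of E: D.
Further upstream: A, V, Z, T, Q, X.

A, D, Q, T, V, X, Z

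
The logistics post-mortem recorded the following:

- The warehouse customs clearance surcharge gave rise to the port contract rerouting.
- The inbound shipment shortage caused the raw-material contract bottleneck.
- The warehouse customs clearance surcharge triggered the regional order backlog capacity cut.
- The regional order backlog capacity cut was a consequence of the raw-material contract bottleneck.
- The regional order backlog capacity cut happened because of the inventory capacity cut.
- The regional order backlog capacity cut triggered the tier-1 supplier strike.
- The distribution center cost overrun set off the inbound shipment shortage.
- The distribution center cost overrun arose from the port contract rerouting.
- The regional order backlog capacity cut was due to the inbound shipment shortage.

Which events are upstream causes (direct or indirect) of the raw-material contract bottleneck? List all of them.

the distribution center cost overrun, the inbound shipment shortage, the port contract rerouting, the warehouse customs clearance surcharge

Immediate cause of the raw-material contract bottleneck: the inbound shipment shortage.
Further upstream: the warehouse customs clearance surcharge, the port contract rerouting, the distribution center cost overrun.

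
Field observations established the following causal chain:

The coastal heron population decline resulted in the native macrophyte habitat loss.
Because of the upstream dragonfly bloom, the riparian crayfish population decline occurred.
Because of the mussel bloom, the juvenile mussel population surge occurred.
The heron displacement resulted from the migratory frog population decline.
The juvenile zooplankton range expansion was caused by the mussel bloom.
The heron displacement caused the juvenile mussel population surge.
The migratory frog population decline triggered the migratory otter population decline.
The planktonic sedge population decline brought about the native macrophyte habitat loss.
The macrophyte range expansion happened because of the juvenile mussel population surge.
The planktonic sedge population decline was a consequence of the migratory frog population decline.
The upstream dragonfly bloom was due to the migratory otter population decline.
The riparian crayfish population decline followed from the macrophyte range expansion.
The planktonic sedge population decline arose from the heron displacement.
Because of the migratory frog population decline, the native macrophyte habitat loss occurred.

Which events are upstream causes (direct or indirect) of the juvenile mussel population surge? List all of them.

Immediate causes of the juvenile mussel population surge: the mussel bloom, the heron displacement.
Further upstream: the migratory frog population decline.

the heron displacement, the migratory frog population decline, the mussel bloom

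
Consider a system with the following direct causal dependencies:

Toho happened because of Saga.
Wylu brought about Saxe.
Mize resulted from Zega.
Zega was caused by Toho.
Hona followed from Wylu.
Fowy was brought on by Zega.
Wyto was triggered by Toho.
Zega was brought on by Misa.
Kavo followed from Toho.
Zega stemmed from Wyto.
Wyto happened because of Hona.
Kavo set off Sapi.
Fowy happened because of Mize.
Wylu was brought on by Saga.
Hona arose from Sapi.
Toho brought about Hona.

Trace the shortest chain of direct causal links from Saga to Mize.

Saga → Toho → Zega → Mize

Saga → Toho
Toho → Zega
Zega → Mize
Length: 3 steps.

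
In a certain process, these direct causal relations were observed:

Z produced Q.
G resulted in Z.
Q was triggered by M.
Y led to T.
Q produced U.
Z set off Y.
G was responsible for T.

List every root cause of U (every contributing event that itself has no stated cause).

Tracing upstream from U: U ← Q ← Z ← G.
A separate upstream branch: U ← Q ← M.
Each of those chain origins has no stated cause.

G, M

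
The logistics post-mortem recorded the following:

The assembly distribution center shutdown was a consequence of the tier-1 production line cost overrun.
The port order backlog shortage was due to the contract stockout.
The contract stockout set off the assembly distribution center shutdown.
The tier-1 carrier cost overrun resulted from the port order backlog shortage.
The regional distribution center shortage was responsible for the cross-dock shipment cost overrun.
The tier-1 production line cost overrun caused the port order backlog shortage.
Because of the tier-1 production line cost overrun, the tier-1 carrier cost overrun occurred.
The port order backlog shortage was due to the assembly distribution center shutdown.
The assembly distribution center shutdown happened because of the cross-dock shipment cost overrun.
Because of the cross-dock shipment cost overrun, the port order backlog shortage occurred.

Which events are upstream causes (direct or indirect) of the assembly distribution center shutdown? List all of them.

the contract stockout, the cross-dock shipment cost overrun, the regional distribution center shortage, the tier-1 production line cost overrun

Immediate causes of the assembly distribution center shutdown: the contract stockout, the cross-dock shipment cost overrun, the tier-1 production line cost overrun.
Further upstream: the regional distribution center shortage.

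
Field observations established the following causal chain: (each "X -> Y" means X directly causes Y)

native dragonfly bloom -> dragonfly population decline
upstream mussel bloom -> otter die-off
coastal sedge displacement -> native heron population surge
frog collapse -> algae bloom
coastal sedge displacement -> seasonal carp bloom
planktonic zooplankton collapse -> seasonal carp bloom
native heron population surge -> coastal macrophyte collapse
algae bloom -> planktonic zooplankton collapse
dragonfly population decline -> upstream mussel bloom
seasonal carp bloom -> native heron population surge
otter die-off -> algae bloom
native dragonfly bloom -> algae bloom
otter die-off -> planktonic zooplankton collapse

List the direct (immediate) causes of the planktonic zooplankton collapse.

Upstream contributors include the native dragonfly bloom, the frog collapse, the dragonfly population decline, the upstream mussel bloom, but only the algae bloom, the otter die-off feed directly into the planktonic zooplankton collapse.

the algae bloom, the otter die-off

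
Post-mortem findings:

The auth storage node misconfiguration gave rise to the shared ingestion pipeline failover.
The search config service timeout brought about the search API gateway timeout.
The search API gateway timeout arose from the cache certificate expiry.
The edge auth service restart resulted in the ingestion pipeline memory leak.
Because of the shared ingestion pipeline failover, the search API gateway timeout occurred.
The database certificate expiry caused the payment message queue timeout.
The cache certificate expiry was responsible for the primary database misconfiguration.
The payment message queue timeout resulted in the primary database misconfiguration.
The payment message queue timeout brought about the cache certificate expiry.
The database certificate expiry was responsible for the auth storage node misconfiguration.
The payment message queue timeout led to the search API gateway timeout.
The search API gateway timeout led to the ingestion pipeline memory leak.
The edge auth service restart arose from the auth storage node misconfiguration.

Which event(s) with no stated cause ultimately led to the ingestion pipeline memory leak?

the database certificate expiry, the search config service timeout

Tracing upstream from the ingestion pipeline memory leak: the ingestion pipeline memory leak ← the edge auth service restart ← the auth storage node misconfiguration ← the database certificate expiry.
A separate upstream branch: the ingestion pipeline memory leak ← the search API gateway timeout ← the search config service timeout.
Each of those chain origins has no stated cause.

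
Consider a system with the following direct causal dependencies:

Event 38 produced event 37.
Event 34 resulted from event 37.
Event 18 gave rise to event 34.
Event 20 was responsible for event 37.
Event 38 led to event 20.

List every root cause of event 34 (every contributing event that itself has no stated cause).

Tracing upstream from event 34: event 34 ← event 37 ← event 38.
A separate upstream branch: event 34 ← event 18.
Each of those chain origins has no stated cause.

event 18, event 38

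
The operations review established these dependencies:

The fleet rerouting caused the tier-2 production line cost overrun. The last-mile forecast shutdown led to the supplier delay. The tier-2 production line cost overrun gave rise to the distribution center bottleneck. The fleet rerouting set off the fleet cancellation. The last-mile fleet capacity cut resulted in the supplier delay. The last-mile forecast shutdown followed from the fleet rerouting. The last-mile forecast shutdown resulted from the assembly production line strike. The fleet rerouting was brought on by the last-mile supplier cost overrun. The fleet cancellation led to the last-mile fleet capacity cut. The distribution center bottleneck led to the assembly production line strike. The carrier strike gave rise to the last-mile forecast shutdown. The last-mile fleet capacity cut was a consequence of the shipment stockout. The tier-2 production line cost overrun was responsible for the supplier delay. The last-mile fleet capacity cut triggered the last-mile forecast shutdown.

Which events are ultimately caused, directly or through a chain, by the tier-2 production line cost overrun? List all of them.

the assembly production line strike, the distribution center bottleneck, the last-mile forecast shutdown, the supplier delay

Direct effects: the distribution center bottleneck, the supplier delay.
2 steps out: the assembly production line strike.
3 steps out: the last-mile forecast shutdown.
Not reachable from it: the shipment stockout, the last-mile supplier cost overrun, the fleet rerouting, the fleet cancellation, the last-mile fleet capacity cut, the carrier strike.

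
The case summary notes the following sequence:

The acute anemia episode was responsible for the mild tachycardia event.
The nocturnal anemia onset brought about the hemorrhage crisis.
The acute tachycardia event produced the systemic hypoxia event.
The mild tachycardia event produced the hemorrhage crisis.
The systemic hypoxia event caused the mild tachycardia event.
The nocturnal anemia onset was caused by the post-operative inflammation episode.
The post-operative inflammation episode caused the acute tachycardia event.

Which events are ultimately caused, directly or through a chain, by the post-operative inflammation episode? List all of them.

Direct effects: the nocturnal anemia onset, the acute tachycardia event.
2 steps out: the systemic hypoxia event, the hemorrhage crisis.
3 steps out: the mild tachycardia event.
Not reachable from it: the acute anemia episode.

the acute tachycardia event, the hemorrhage crisis, the mild tachycardia event, the nocturnal anemia onset, the systemic hypoxia event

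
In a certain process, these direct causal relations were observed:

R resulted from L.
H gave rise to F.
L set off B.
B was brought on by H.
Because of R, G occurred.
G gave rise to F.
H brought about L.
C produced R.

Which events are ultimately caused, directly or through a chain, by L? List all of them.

B, F, G, R

Direct effects: R, B.
2 steps out: G.
3 steps out: F.
Not reachable from it: H, C.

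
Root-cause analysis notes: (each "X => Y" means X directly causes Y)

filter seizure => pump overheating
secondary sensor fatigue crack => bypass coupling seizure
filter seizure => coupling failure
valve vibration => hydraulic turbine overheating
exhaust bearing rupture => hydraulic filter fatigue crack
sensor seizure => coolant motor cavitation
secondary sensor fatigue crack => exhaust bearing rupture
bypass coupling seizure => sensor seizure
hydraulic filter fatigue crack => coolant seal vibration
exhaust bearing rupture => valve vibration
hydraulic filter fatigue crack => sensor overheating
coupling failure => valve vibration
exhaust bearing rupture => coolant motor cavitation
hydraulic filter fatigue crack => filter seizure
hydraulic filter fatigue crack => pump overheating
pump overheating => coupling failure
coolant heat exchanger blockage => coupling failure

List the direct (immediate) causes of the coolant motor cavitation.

the exhaust bearing rupture, the sensor seizure

Upstream contributors include the secondary sensor fatigue crack, the bypass coupling seizure, but only the exhaust bearing rupture, the sensor seizure feed directly into the coolant motor cavitation.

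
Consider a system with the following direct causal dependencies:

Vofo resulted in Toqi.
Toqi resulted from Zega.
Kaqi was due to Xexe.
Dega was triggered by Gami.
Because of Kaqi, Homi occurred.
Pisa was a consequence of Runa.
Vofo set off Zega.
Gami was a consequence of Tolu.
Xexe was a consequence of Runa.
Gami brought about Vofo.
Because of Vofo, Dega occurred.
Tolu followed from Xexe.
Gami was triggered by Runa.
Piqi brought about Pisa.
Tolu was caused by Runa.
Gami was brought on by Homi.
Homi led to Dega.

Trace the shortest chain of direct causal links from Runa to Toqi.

Runa → Gami
Gami → Vofo
Vofo → Toqi
Length: 3 steps.

Runa → Gami → Vofo → Toqi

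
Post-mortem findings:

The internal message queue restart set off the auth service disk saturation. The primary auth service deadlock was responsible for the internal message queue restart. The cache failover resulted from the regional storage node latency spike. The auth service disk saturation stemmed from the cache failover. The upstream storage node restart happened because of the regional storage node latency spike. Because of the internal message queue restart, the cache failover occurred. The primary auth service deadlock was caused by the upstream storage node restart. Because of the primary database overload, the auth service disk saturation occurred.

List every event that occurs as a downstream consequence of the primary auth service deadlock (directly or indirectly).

Direct effects: the internal message queue restart.
2 steps out: the cache failover, the auth service disk saturation.
Not reachable from it: the regional storage node latency spike, the upstream storage node restart, the primary database overload.

the auth service disk saturation, the cache failover, the internal message queue restart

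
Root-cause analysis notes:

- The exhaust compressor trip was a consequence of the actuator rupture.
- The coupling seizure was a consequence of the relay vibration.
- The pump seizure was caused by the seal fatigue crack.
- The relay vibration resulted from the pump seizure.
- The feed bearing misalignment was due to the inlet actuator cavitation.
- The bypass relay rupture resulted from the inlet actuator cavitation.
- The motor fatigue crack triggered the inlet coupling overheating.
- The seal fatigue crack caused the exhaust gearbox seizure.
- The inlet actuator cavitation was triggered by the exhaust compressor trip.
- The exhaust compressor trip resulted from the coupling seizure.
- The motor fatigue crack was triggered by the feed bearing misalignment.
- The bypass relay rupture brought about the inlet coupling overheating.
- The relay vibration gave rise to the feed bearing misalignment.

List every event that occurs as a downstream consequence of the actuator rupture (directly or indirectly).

Direct effects: the exhaust compressor trip.
2 steps out: the inlet actuator cavitation.
3 steps out: the feed bearing misalignment, the bypass relay rupture.
4 steps out: the motor fatigue crack, the inlet coupling overheating.
Not reachable from it: the seal fatigue crack, the exhaust gearbox seizure, the pump seizure, the relay vibration, the coupling seizure.

the bypass relay rupture, the exhaust compressor trip, the feed bearing misalignment, the inlet actuator cavitation, the inlet coupling overheating, the motor fatigue crack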